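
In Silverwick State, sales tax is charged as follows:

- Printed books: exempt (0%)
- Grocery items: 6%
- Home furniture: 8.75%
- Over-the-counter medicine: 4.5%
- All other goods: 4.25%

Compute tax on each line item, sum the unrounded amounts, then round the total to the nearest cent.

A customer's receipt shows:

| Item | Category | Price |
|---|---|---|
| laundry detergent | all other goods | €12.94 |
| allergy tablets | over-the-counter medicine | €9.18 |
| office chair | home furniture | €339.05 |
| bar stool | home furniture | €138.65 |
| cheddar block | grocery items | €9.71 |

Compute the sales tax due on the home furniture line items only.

€41.80

Office chair €339.05: home furniture → 8.75% → €29.666875
Bar stool €138.65: home furniture → 8.75% → €12.131875
Tax on home furniture: unrounded sum = €41.79875 → €41.80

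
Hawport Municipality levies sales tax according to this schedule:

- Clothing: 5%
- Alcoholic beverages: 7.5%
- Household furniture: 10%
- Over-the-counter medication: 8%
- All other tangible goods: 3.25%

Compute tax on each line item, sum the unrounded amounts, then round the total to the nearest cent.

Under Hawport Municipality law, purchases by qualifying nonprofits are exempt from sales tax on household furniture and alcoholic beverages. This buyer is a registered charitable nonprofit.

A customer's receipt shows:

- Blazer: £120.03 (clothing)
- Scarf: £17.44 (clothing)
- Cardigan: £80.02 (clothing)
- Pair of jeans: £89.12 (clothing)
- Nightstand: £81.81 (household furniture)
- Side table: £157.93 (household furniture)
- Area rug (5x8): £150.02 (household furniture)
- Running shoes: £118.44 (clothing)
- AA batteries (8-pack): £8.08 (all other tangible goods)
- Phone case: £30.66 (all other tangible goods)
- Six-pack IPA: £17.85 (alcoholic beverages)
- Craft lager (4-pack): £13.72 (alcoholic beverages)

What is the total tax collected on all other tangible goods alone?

£1.26

AA batteries (8-pack) £8.08: all other tangible goods → 3.25% → £0.2626
Phone case £30.66: all other tangible goods → 3.25% → £0.99645
Tax on all other tangible goods: unrounded sum = £1.25905 → £1.26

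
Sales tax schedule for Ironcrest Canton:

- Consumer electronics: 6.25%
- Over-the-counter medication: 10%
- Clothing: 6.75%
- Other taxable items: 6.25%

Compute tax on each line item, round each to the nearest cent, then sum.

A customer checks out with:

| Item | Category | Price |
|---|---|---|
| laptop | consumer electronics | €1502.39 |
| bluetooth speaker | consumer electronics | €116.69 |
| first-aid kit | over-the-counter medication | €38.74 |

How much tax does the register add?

Laptop €1502.39: consumer electronics → 6.25% → €93.90
Bluetooth speaker €116.69: consumer electronics → 6.25% → €7.29
First-aid kit €38.74: over-the-counter medication → 10% → €3.87
Total tax = €93.90 + €7.29 + €3.87 = €105.06

€105.06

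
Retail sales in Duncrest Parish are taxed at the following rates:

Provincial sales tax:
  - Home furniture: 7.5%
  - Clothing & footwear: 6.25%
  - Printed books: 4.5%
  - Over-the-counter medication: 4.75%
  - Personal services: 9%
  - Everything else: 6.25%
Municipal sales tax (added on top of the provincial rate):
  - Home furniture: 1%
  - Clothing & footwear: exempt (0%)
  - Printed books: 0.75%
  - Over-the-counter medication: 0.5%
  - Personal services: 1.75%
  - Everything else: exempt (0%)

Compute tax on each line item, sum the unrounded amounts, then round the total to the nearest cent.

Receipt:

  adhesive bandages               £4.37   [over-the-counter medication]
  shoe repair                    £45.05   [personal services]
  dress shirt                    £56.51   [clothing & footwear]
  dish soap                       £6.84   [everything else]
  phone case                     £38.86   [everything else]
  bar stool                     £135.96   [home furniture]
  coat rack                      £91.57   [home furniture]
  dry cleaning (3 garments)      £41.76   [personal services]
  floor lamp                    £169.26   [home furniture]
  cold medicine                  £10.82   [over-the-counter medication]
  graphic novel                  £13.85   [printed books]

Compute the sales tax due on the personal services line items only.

£9.33

Shoe repair £45.05: personal services → 9% + 1.75% municipal = 10.75% → £4.842875
Dry cleaning (3 garments) £41.76: personal services → 9% + 1.75% municipal = 10.75% → £4.4892
Tax on personal services: unrounded sum = £9.332075 → £9.33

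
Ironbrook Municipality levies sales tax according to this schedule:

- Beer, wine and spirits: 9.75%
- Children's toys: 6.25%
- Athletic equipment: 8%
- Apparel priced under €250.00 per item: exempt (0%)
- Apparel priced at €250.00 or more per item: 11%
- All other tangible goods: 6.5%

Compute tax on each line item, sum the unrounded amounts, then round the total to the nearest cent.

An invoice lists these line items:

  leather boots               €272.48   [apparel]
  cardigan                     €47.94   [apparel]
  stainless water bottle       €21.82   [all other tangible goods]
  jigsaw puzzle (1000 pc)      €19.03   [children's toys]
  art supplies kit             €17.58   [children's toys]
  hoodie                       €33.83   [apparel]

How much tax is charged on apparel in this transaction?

€29.97

Leather boots €272.48: apparel, €250.00 or more → 11% → €29.9728
Cardigan €47.94: apparel, under €250.00 → 0% → €0.00
Hoodie €33.83: apparel, under €250.00 → 0% → €0.00
Tax on apparel: unrounded sum = €29.9728 → €29.97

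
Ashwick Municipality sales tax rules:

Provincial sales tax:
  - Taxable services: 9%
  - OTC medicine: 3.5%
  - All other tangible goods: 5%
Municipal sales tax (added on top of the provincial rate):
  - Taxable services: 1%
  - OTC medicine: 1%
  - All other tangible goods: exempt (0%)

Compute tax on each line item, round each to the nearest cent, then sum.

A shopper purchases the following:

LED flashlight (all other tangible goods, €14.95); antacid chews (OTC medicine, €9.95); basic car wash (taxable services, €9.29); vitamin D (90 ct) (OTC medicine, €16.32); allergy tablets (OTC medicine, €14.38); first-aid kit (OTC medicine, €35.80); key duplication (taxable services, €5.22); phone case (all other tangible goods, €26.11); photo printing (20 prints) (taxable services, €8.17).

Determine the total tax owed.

€7.77

LED flashlight €14.95: all other tangible goods → 5% + 0% municipal = 5% → €0.75
Antacid chews €9.95: OTC medicine → 3.5% + 1% municipal = 4.5% → €0.45
Basic car wash €9.29: taxable services → 9% + 1% municipal = 10% → €0.93
Vitamin D (90 ct) €16.32: OTC medicine → 3.5% + 1% municipal = 4.5% → €0.73
Allergy tablets €14.38: OTC medicine → 3.5% + 1% municipal = 4.5% → €0.65
First-aid kit €35.80: OTC medicine → 3.5% + 1% municipal = 4.5% → €1.61
Key duplication €5.22: taxable services → 9% + 1% municipal = 10% → €0.52
Phone case €26.11: all other tangible goods → 5% + 0% municipal = 5% → €1.31
Photo printing (20 prints) €8.17: taxable services → 9% + 1% municipal = 10% → €0.82
Total tax = €0.75 + €0.45 + €0.93 + €0.73 + €0.65 + €1.61 + €0.52 + €1.31 + €0.82 = €7.77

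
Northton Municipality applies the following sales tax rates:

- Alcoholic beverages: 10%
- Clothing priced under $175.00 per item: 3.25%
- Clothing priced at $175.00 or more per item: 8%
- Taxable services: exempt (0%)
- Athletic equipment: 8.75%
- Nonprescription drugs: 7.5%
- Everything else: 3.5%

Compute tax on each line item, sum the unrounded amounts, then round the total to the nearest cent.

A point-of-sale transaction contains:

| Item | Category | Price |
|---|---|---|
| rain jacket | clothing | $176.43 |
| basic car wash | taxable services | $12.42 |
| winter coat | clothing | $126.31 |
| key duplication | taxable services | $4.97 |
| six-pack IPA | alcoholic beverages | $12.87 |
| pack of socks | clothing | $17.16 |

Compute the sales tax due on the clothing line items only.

Rain jacket $176.43: clothing, $175.00 or more → 8% → $14.1144
Winter coat $126.31: clothing, under $175.00 → 3.25% → $4.105075
Pack of socks $17.16: clothing, under $175.00 → 3.25% → $0.5577
Tax on clothing: unrounded sum = $18.777175 → $18.78

$18.78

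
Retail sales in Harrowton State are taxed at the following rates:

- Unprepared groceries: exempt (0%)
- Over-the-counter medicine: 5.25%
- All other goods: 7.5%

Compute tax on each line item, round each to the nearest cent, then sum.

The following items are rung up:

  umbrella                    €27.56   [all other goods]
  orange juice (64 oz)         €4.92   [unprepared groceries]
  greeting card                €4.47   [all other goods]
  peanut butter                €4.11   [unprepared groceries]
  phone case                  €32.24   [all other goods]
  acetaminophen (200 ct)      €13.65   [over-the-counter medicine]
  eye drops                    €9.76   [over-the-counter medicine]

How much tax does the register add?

Umbrella €27.56: all other goods → 7.5% → €2.07
Orange juice (64 oz) €4.92: unprepared groceries → 0% → €0.00
Greeting card €4.47: all other goods → 7.5% → €0.34
Peanut butter €4.11: unprepared groceries → 0% → €0.00
Phone case €32.24: all other goods → 7.5% → €2.42
Acetaminophen (200 ct) €13.65: over-the-counter medicine → 5.25% → €0.72
Eye drops €9.76: over-the-counter medicine → 5.25% → €0.51
Total tax = €2.07 + €0.34 + €2.42 + €0.72 + €0.51 = €6.06

€6.06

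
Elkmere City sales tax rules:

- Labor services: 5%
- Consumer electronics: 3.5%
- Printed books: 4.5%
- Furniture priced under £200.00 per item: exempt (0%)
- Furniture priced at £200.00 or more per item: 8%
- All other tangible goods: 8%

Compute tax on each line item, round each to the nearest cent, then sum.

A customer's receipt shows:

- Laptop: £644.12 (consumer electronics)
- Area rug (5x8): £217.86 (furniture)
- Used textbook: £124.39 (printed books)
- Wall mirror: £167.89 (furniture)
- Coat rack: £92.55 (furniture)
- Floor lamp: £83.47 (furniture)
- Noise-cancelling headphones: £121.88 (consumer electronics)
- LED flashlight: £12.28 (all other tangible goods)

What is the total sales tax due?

£50.82

Laptop £644.12: consumer electronics → 3.5% → £22.54
Area rug (5x8) £217.86: furniture, £200.00 or more → 8% → £17.43
Used textbook £124.39: printed books → 4.5% → £5.60
Wall mirror £167.89: furniture, under £200.00 → 0% → £0.00
Coat rack £92.55: furniture, under £200.00 → 0% → £0.00
Floor lamp £83.47: furniture, under £200.00 → 0% → £0.00
Noise-cancelling headphones £121.88: consumer electronics → 3.5% → £4.27
LED flashlight £12.28: all other tangible goods → 8% → £0.98
Total tax = £22.54 + £17.43 + £5.60 + £4.27 + £0.98 = £50.82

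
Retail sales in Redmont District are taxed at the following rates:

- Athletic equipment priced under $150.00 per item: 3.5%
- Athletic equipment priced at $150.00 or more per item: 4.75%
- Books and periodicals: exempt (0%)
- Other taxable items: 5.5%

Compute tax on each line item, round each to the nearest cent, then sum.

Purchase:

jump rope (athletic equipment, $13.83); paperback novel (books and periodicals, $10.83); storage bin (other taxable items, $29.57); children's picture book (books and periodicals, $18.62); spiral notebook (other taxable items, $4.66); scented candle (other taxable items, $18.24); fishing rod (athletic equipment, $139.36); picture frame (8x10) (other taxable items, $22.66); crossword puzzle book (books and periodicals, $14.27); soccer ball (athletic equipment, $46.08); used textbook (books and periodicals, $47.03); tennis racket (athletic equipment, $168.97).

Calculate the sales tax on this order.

$19.14

Jump rope $13.83: athletic equipment, under $150.00 → 3.5% → $0.48
Paperback novel $10.83: books and periodicals → 0% → $0.00
Storage bin $29.57: other taxable items → 5.5% → $1.63
Children's picture book $18.62: books and periodicals → 0% → $0.00
Spiral notebook $4.66: other taxable items → 5.5% → $0.26
Scented candle $18.24: other taxable items → 5.5% → $1.00
Fishing rod $139.36: athletic equipment, under $150.00 → 3.5% → $4.88
Picture frame (8x10) $22.66: other taxable items → 5.5% → $1.25
Crossword puzzle book $14.27: books and periodicals → 0% → $0.00
Soccer ball $46.08: athletic equipment, under $150.00 → 3.5% → $1.61
Used textbook $47.03: books and periodicals → 0% → $0.00
Tennis racket $168.97: athletic equipment, $150.00 or more → 4.75% → $8.03
Total tax = $0.48 + $1.63 + $0.26 + $1.00 + $4.88 + $1.25 + $1.61 + $8.03 = $19.14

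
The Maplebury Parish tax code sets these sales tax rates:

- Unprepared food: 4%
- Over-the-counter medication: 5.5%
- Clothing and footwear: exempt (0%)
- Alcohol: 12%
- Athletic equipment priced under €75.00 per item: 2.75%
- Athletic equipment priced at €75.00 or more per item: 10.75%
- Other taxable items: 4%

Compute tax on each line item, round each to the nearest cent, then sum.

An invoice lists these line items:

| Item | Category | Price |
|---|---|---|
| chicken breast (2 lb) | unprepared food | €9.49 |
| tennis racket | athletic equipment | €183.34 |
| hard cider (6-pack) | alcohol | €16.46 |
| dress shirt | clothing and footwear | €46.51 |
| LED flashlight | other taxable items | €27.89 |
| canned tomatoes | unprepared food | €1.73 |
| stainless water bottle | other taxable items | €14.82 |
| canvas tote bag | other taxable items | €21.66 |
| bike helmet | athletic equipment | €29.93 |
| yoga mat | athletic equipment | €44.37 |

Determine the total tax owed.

€26.76

Chicken breast (2 lb) €9.49: unprepared food → 4% → €0.38
Tennis racket €183.34: athletic equipment, €75.00 or more → 10.75% → €19.71
Hard cider (6-pack) €16.46: alcohol → 12% → €1.98
Dress shirt €46.51: clothing and footwear → 0% → €0.00
LED flashlight €27.89: other taxable items → 4% → €1.12
Canned tomatoes €1.73: unprepared food → 4% → €0.07
Stainless water bottle €14.82: other taxable items → 4% → €0.59
Canvas tote bag €21.66: other taxable items → 4% → €0.87
Bike helmet €29.93: athletic equipment, under €75.00 → 2.75% → €0.82
Yoga mat €44.37: athletic equipment, under €75.00 → 2.75% → €1.22
Total tax = €0.38 + €19.71 + €1.98 + €1.12 + €0.07 + €0.59 + €0.87 + €0.82 + €1.22 = €26.76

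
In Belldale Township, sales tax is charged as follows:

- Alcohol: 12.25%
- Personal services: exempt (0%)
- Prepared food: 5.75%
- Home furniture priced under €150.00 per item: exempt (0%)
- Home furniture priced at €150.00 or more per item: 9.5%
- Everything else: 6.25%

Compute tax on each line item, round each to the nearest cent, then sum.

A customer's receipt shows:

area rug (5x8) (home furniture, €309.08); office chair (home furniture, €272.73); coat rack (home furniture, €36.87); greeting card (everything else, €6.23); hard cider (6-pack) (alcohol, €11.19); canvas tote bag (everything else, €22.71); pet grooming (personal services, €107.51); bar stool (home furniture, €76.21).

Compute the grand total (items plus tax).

Area rug (5x8) €309.08: home furniture, €150.00 or more → 9.5% → €29.36
Office chair €272.73: home furniture, €150.00 or more → 9.5% → €25.91
Coat rack €36.87: home furniture, under €150.00 → 0% → €0.00
Greeting card €6.23: everything else → 6.25% → €0.39
Hard cider (6-pack) €11.19: alcohol → 12.25% → €1.37
Canvas tote bag €22.71: everything else → 6.25% → €1.42
Pet grooming €107.51: personal services → 0% → €0.00
Bar stool €76.21: home furniture, under €150.00 → 0% → €0.00
Subtotal = €842.53; tax = €58.45; total due = €900.98

€900.98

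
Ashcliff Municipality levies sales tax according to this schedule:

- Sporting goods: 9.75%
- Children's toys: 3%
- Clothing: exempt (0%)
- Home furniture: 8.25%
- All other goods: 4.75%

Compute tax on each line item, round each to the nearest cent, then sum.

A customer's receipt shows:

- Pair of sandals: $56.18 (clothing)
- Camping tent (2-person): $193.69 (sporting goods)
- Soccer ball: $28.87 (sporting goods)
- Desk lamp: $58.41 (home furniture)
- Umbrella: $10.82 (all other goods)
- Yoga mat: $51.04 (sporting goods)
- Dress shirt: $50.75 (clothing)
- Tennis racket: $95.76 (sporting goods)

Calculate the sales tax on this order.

Pair of sandals $56.18: clothing → 0% → $0.00
Camping tent (2-person) $193.69: sporting goods → 9.75% → $18.88
Soccer ball $28.87: sporting goods → 9.75% → $2.81
Desk lamp $58.41: home furniture → 8.25% → $4.82
Umbrella $10.82: all other goods → 4.75% → $0.51
Yoga mat $51.04: sporting goods → 9.75% → $4.98
Dress shirt $50.75: clothing → 0% → $0.00
Tennis racket $95.76: sporting goods → 9.75% → $9.34
Total tax = $18.88 + $2.81 + $4.82 + $0.51 + $4.98 + $9.34 = $41.34

$41.34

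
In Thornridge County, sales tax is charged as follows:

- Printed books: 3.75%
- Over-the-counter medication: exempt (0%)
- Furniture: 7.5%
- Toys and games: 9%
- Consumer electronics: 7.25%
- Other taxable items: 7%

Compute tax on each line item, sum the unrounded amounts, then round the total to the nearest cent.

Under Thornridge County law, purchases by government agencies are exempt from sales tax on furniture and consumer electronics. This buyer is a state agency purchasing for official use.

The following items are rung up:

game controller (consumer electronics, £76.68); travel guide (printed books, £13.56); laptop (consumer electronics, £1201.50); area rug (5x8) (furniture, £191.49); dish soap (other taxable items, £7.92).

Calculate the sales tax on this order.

£1.06

Game controller £76.68: consumer electronics, buyer-exempt → 0% → £0.00
Travel guide £13.56: printed books → 3.75% → £0.5085
Laptop £1201.50: consumer electronics, buyer-exempt → 0% → £0.00
Area rug (5x8) £191.49: furniture, buyer-exempt → 0% → £0.00
Dish soap £7.92: other taxable items → 7% → £0.5544
Unrounded tax sum = £1.0629 → £1.06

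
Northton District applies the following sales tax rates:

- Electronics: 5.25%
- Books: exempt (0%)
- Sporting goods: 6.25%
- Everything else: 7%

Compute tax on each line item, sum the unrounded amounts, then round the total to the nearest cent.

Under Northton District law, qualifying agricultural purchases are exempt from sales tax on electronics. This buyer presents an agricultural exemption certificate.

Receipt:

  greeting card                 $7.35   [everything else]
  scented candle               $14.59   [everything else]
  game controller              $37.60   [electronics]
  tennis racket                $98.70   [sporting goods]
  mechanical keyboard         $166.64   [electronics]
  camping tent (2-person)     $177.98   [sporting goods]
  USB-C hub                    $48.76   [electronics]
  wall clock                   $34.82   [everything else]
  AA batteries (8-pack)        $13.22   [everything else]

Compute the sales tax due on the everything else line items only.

$4.90

Greeting card $7.35: everything else → 7% → $0.5145
Scented candle $14.59: everything else → 7% → $1.0213
Wall clock $34.82: everything else → 7% → $2.4374
AA batteries (8-pack) $13.22: everything else → 7% → $0.9254
Tax on everything else: unrounded sum = $4.8986 → $4.90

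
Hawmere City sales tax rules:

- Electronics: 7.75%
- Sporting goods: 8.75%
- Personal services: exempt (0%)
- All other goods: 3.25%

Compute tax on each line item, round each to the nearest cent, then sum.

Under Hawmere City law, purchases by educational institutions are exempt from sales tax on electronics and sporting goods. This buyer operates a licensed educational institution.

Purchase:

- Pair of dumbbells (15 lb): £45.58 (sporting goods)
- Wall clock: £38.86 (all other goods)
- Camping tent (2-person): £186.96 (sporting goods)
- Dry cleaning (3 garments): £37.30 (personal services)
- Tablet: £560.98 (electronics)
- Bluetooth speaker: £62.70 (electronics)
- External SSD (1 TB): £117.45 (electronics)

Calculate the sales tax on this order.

Pair of dumbbells (15 lb) £45.58: sporting goods, buyer-exempt → 0% → £0.00
Wall clock £38.86: all other goods → 3.25% → £1.26
Camping tent (2-person) £186.96: sporting goods, buyer-exempt → 0% → £0.00
Dry cleaning (3 garments) £37.30: personal services → 0% → £0.00
Tablet £560.98: electronics, buyer-exempt → 0% → £0.00
Bluetooth speaker £62.70: electronics, buyer-exempt → 0% → £0.00
External SSD (1 TB) £117.45: electronics, buyer-exempt → 0% → £0.00
Total tax = £1.26

£1.26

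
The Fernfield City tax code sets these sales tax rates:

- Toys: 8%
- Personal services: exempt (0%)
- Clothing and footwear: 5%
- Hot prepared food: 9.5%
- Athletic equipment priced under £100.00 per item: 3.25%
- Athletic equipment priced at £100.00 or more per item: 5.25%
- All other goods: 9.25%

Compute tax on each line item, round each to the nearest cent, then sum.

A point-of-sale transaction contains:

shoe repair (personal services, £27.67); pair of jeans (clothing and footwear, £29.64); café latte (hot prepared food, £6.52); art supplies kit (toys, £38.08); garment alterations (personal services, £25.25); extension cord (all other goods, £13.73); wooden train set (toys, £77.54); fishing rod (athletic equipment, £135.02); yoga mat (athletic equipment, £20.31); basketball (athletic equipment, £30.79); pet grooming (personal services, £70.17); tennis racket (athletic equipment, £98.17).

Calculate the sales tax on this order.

Shoe repair £27.67: personal services → 0% → £0.00
Pair of jeans £29.64: clothing and footwear → 5% → £1.48
Café latte £6.52: hot prepared food → 9.5% → £0.62
Art supplies kit £38.08: toys → 8% → £3.05
Garment alterations £25.25: personal services → 0% → £0.00
Extension cord £13.73: all other goods → 9.25% → £1.27
Wooden train set £77.54: toys → 8% → £6.20
Fishing rod £135.02: athletic equipment, £100.00 or more → 5.25% → £7.09
Yoga mat £20.31: athletic equipment, under £100.00 → 3.25% → £0.66
Basketball £30.79: athletic equipment, under £100.00 → 3.25% → £1.00
Pet grooming £70.17: personal services → 0% → £0.00
Tennis racket £98.17: athletic equipment, under £100.00 → 3.25% → £3.19
Total tax = £1.48 + £0.62 + £3.05 + £1.27 + £6.20 + £7.09 + £0.66 + £1.00 + £3.19 = £24.56

£24.56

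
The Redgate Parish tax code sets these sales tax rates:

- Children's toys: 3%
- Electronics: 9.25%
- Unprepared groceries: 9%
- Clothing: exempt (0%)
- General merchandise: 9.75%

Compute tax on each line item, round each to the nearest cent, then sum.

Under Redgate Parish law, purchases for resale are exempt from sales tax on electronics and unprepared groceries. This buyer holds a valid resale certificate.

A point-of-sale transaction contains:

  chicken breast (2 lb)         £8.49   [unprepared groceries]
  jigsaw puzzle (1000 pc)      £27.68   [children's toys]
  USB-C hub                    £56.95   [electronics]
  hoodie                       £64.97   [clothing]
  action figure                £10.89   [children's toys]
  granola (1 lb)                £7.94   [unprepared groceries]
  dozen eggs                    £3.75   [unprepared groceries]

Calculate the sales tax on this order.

Chicken breast (2 lb) £8.49: unprepared groceries, buyer-exempt → 0% → £0.00
Jigsaw puzzle (1000 pc) £27.68: children's toys → 3% → £0.83
USB-C hub £56.95: electronics, buyer-exempt → 0% → £0.00
Hoodie £64.97: clothing → 0% → £0.00
Action figure £10.89: children's toys → 3% → £0.33
Granola (1 lb) £7.94: unprepared groceries, buyer-exempt → 0% → £0.00
Dozen eggs £3.75: unprepared groceries, buyer-exempt → 0% → £0.00
Total tax = £0.83 + £0.33 = £1.16

£1.16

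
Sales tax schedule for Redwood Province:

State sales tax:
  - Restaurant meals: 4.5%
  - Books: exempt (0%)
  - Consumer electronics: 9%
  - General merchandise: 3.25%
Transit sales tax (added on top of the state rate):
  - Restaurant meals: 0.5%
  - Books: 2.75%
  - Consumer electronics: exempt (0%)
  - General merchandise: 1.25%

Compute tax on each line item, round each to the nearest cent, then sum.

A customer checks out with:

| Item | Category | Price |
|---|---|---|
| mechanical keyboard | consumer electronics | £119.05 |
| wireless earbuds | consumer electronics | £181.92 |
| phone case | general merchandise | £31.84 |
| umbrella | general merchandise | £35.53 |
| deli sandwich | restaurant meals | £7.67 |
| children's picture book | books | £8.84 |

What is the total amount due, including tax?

Mechanical keyboard £119.05: consumer electronics → 9% + 0% transit = 9% → £10.71
Wireless earbuds £181.92: consumer electronics → 9% + 0% transit = 9% → £16.37
Phone case £31.84: general merchandise → 3.25% + 1.25% transit = 4.5% → £1.43
Umbrella £35.53: general merchandise → 3.25% + 1.25% transit = 4.5% → £1.60
Deli sandwich £7.67: restaurant meals → 4.5% + 0.5% transit = 5% → £0.38
Children's picture book £8.84: books → 0% + 2.75% transit = 2.75% → £0.24
Subtotal = £384.85; tax = £30.73; total due = £415.58

£415.58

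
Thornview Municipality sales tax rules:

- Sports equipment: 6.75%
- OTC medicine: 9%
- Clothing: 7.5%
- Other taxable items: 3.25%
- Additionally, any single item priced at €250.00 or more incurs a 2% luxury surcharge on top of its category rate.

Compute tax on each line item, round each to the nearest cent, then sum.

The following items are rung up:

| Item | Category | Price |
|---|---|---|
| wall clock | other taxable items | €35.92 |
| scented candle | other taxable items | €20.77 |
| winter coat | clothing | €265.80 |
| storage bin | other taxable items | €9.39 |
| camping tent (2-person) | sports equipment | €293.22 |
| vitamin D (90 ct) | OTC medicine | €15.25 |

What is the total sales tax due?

€54.44

Wall clock €35.92: other taxable items → 3.25% → €1.17
Scented candle €20.77: other taxable items → 3.25% → €0.68
Winter coat €265.80: clothing → 7.5% + 2% surcharge = 9.5% → €25.25
Storage bin €9.39: other taxable items → 3.25% → €0.31
Camping tent (2-person) €293.22: sports equipment → 6.75% + 2% surcharge = 8.75% → €25.66
Vitamin D (90 ct) €15.25: OTC medicine → 9% → €1.37
Total tax = €1.17 + €0.68 + €25.25 + €0.31 + €25.66 + €1.37 = €54.44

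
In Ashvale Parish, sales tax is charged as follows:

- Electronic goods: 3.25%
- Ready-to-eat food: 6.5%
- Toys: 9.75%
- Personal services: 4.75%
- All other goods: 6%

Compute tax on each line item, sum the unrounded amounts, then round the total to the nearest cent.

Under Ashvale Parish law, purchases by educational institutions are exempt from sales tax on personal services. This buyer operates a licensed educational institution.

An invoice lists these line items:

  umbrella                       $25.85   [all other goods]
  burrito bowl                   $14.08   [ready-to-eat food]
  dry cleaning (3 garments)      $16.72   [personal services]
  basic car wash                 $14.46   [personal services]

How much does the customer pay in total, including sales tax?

$73.58

Umbrella $25.85: all other goods → 6% → $1.551
Burrito bowl $14.08: ready-to-eat food → 6.5% → $0.9152
Dry cleaning (3 garments) $16.72: personal services, buyer-exempt → 0% → $0.00
Basic car wash $14.46: personal services, buyer-exempt → 0% → $0.00
Subtotal = $71.11; unrounded tax = $2.4662 → $2.47; total due = $73.58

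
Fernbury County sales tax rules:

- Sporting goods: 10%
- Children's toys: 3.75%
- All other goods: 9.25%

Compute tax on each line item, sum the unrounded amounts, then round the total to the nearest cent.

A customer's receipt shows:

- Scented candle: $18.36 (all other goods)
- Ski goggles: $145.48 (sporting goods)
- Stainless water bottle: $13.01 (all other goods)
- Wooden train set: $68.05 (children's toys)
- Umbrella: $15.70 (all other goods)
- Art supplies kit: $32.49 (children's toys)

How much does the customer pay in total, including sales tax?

Scented candle $18.36: all other goods → 9.25% → $1.6983
Ski goggles $145.48: sporting goods → 10% → $14.548
Stainless water bottle $13.01: all other goods → 9.25% → $1.203425
Wooden train set $68.05: children's toys → 3.75% → $2.551875
Umbrella $15.70: all other goods → 9.25% → $1.45225
Art supplies kit $32.49: children's toys → 3.75% → $1.218375
Subtotal = $293.09; unrounded tax = $22.672225 → $22.67; total due = $315.76

$315.76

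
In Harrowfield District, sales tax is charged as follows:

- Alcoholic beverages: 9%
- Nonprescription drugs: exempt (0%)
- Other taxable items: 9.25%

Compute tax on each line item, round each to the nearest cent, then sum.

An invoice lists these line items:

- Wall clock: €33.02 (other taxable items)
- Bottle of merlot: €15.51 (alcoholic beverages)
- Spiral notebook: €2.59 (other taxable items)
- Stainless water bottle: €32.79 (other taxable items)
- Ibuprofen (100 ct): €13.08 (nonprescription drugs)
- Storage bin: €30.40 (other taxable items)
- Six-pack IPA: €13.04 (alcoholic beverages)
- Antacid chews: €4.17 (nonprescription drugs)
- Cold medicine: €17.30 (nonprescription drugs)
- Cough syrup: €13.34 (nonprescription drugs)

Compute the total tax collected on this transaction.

€11.70

Wall clock €33.02: other taxable items → 9.25% → €3.05
Bottle of merlot €15.51: alcoholic beverages → 9% → €1.40
Spiral notebook €2.59: other taxable items → 9.25% → €0.24
Stainless water bottle €32.79: other taxable items → 9.25% → €3.03
Ibuprofen (100 ct) €13.08: nonprescription drugs → 0% → €0.00
Storage bin €30.40: other taxable items → 9.25% → €2.81
Six-pack IPA €13.04: alcoholic beverages → 9% → €1.17
Antacid chews €4.17: nonprescription drugs → 0% → €0.00
Cold medicine €17.30: nonprescription drugs → 0% → €0.00
Cough syrup €13.34: nonprescription drugs → 0% → €0.00
Total tax = €3.05 + €1.40 + €0.24 + €3.03 + €2.81 + €1.17 = €11.70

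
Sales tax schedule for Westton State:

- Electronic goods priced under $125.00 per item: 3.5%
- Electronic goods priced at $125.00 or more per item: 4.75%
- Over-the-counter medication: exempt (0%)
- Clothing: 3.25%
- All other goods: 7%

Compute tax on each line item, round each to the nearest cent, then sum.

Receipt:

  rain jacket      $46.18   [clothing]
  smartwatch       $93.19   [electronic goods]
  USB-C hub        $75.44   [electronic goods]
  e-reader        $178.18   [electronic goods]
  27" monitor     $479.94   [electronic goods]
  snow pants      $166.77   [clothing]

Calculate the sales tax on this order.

Rain jacket $46.18: clothing → 3.25% → $1.50
Smartwatch $93.19: electronic goods, under $125.00 → 3.5% → $3.26
USB-C hub $75.44: electronic goods, under $125.00 → 3.5% → $2.64
E-reader $178.18: electronic goods, $125.00 or more → 4.75% → $8.46
27" monitor $479.94: electronic goods, $125.00 or more → 4.75% → $22.80
Snow pants $166.77: clothing → 3.25% → $5.42
Total tax = $1.50 + $3.26 + $2.64 + $8.46 + $22.80 + $5.42 = $44.08

$44.08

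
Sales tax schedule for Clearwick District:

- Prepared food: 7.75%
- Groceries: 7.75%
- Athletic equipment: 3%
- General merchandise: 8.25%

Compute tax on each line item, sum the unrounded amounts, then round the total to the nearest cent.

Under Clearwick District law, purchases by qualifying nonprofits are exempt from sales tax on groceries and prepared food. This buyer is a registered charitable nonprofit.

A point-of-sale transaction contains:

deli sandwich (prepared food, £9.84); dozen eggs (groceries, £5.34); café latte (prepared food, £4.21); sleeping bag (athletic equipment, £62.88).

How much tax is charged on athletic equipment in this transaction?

Sleeping bag £62.88: athletic equipment → 3% → £1.8864
Tax on athletic equipment: unrounded sum = £1.8864 → £1.89

£1.89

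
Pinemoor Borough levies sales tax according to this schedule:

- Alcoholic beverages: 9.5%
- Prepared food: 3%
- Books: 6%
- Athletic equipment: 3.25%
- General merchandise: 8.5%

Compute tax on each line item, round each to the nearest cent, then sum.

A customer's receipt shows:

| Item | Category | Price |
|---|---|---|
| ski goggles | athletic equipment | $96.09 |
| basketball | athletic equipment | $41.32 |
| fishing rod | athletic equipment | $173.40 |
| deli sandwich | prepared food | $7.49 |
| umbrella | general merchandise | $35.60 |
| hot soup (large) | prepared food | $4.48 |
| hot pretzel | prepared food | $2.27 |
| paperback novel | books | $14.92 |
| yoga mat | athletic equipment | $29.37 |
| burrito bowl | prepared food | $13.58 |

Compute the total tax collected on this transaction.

Ski goggles $96.09: athletic equipment → 3.25% → $3.12
Basketball $41.32: athletic equipment → 3.25% → $1.34
Fishing rod $173.40: athletic equipment → 3.25% → $5.64
Deli sandwich $7.49: prepared food → 3% → $0.22
Umbrella $35.60: general merchandise → 8.5% → $3.03
Hot soup (large) $4.48: prepared food → 3% → $0.13
Hot pretzel $2.27: prepared food → 3% → $0.07
Paperback novel $14.92: books → 6% → $0.90
Yoga mat $29.37: athletic equipment → 3.25% → $0.95
Burrito bowl $13.58: prepared food → 3% → $0.41
Total tax = $3.12 + $1.34 + $5.64 + $0.22 + $3.03 + $0.13 + $0.07 + $0.90 + $0.95 + $0.41 = $15.81

$15.81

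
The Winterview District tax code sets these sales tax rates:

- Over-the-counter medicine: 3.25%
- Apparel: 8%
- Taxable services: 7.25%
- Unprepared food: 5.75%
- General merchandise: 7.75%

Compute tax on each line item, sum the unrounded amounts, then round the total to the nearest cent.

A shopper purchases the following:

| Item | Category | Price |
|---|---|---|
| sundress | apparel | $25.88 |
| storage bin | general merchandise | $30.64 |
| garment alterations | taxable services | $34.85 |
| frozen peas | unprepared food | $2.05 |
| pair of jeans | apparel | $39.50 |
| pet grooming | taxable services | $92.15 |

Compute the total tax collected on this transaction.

$16.93

Sundress $25.88: apparel → 8% → $2.0704
Storage bin $30.64: general merchandise → 7.75% → $2.3746
Garment alterations $34.85: taxable services → 7.25% → $2.526625
Frozen peas $2.05: unprepared food → 5.75% → $0.117875
Pair of jeans $39.50: apparel → 8% → $3.16
Pet grooming $92.15: taxable services → 7.25% → $6.680875
Unrounded tax sum = $16.930375 → $16.93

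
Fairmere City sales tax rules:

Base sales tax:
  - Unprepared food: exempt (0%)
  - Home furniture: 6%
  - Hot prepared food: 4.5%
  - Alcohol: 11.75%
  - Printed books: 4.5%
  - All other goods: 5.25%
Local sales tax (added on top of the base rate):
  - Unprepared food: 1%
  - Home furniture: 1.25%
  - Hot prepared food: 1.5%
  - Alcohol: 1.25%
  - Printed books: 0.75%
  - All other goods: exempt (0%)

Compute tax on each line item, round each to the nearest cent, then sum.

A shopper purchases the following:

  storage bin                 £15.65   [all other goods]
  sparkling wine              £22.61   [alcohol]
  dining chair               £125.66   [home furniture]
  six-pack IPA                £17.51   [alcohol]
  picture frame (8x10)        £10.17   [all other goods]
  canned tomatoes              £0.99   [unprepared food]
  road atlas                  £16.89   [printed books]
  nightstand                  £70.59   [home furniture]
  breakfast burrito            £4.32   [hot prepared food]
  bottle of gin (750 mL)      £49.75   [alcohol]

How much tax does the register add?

£28.43

Storage bin £15.65: all other goods → 5.25% + 0% local = 5.25% → £0.82
Sparkling wine £22.61: alcohol → 11.75% + 1.25% local = 13% → £2.94
Dining chair £125.66: home furniture → 6% + 1.25% local = 7.25% → £9.11
Six-pack IPA £17.51: alcohol → 11.75% + 1.25% local = 13% → £2.28
Picture frame (8x10) £10.17: all other goods → 5.25% + 0% local = 5.25% → £0.53
Canned tomatoes £0.99: unprepared food → 0% + 1% local = 1% → £0.01
Road atlas £16.89: printed books → 4.5% + 0.75% local = 5.25% → £0.89
Nightstand £70.59: home furniture → 6% + 1.25% local = 7.25% → £5.12
Breakfast burrito £4.32: hot prepared food → 4.5% + 1.5% local = 6% → £0.26
Bottle of gin (750 mL) £49.75: alcohol → 11.75% + 1.25% local = 13% → £6.47
Total tax = £0.82 + £2.94 + £9.11 + £2.28 + £0.53 + £0.01 + £0.89 + £5.12 + £0.26 + £6.47 = £28.43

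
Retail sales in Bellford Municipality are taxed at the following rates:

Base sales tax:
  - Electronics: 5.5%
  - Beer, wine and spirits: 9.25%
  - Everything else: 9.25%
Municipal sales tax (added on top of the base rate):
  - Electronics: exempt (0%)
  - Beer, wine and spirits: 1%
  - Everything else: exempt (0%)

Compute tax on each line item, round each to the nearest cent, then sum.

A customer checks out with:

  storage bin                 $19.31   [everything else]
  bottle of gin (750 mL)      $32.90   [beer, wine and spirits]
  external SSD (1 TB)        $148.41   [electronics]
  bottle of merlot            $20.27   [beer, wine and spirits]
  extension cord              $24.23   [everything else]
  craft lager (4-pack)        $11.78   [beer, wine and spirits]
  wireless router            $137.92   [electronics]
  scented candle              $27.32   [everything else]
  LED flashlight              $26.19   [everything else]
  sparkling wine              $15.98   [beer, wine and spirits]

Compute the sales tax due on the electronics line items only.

$15.75

External SSD (1 TB) $148.41: electronics → 5.5% + 0% municipal = 5.5% → $8.16
Wireless router $137.92: electronics → 5.5% + 0% municipal = 5.5% → $7.59
Tax on electronics = $8.16 + $7.59 = $15.75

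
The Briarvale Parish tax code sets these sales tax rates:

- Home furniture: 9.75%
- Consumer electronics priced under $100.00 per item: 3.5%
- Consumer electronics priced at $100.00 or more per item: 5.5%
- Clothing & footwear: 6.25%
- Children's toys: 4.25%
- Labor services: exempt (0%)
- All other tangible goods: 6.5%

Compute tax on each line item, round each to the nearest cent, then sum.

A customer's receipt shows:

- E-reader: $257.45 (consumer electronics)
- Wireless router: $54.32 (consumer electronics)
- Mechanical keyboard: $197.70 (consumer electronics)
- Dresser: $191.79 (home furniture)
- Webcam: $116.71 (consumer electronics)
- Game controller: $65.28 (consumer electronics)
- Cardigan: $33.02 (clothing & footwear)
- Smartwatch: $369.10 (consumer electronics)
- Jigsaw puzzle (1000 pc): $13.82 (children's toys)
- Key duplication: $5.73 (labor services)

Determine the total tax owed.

$77.28

E-reader $257.45: consumer electronics, $100.00 or more → 5.5% → $14.16
Wireless router $54.32: consumer electronics, under $100.00 → 3.5% → $1.90
Mechanical keyboard $197.70: consumer electronics, $100.00 or more → 5.5% → $10.87
Dresser $191.79: home furniture → 9.75% → $18.70
Webcam $116.71: consumer electronics, $100.00 or more → 5.5% → $6.42
Game controller $65.28: consumer electronics, under $100.00 → 3.5% → $2.28
Cardigan $33.02: clothing & footwear → 6.25% → $2.06
Smartwatch $369.10: consumer electronics, $100.00 or more → 5.5% → $20.30
Jigsaw puzzle (1000 pc) $13.82: children's toys → 4.25% → $0.59
Key duplication $5.73: labor services → 0% → $0.00
Total tax = $14.16 + $1.90 + $10.87 + $18.70 + $6.42 + $2.28 + $2.06 + $20.30 + $0.59 = $77.28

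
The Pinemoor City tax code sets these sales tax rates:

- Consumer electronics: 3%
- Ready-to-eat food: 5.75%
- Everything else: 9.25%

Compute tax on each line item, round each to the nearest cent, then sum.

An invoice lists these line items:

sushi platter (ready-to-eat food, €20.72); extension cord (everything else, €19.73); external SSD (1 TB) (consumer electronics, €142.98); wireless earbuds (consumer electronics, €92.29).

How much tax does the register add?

Sushi platter €20.72: ready-to-eat food → 5.75% → €1.19
Extension cord €19.73: everything else → 9.25% → €1.83
External SSD (1 TB) €142.98: consumer electronics → 3% → €4.29
Wireless earbuds €92.29: consumer electronics → 3% → €2.77
Total tax = €1.19 + €1.83 + €4.29 + €2.77 = €10.08

€10.08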